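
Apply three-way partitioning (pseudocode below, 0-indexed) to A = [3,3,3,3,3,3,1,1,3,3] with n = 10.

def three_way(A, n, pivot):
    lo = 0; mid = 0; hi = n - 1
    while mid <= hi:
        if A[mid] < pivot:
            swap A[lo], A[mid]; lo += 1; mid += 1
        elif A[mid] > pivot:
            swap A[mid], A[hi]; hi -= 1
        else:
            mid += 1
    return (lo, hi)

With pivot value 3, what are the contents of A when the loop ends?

[1,1,3,3,3,3,3,3,3,3]

pivot = 3; lo=0, mid=0, hi=9
A[mid]=3=3: mid=1
A[mid]=3=3: mid=2
A[mid]=3=3: mid=3
A[mid]=3=3: mid=4
A[mid]=3=3: mid=5
A[mid]=3=3: mid=6
A[mid]=1<3: swap A[0],A[6]; lo=1,mid=7 → [1,3,3,3,3,3,3,1,3,3]
A[mid]=1<3: swap A[1],A[7]; lo=2,mid=8 → [1,1,3,3,3,3,3,3,3,3]
A[mid]=3=3: mid=9
A[mid]=3=3: mid=10
end: lo=2, hi=9; A = [1,1,3,3,3,3,3,3,3,3]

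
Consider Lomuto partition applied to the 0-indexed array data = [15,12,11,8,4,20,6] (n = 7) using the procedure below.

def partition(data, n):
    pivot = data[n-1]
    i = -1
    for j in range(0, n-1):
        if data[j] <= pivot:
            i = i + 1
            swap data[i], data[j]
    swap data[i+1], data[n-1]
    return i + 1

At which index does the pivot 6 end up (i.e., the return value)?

1

pivot=6, i=-1
j=0: 15>6, skip
j=1: 12>6, skip
j=2: 11>6, skip
j=3: 8>6, skip
j=4: 4≤6, i=0, swap(0,4) ⇒ [4,12,11,8,15,20,6]
j=5: 20>6, skip
swap(1,6) ⇒ [4,6,11,8,15,20,12]; return 1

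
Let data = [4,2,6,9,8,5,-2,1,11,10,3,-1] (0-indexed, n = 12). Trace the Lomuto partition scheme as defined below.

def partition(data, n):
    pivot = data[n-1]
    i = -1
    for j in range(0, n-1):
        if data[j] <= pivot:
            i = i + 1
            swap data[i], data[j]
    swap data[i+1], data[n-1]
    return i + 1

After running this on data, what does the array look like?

pivot=-1, i=-1
j=0: 4>-1, skip
j=1: 2>-1, skip
j=2: 6>-1, skip
j=3: 9>-1, skip
j=4: 8>-1, skip
j=5: 5>-1, skip
j=6: -2≤-1, i=0, swap(0,6) ⇒ [-2,2,6,9,8,5,4,1,11,10,3,-1]
j=7: 1>-1, skip
j=8: 11>-1, skip
j=9: 10>-1, skip
j=10: 3>-1, skip
swap(1,11) ⇒ [-2,-1,6,9,8,5,4,1,11,10,3,2]; return 1

[-2,-1,6,9,8,5,4,1,11,10,3,2]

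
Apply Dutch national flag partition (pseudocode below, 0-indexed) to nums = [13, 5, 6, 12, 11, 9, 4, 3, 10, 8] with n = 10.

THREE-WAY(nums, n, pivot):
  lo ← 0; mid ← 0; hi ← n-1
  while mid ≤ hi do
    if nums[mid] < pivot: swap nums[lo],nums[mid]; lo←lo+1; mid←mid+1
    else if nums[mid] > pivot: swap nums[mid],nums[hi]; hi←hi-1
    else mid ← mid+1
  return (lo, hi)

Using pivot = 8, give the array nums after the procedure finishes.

lo=0 mid=0 hi=9
13>8: swap(0,9), hi=8 ⇒ [8, 5, 6, 12, 11, 9, 4, 3, 10, 13]
8=8: mid=1
5<8: swap(0,1), lo=1 mid=2 ⇒ [5, 8, 6, 12, 11, 9, 4, 3, 10, 13]
6<8: swap(1,2), lo=2 mid=3 ⇒ [5, 6, 8, 12, 11, 9, 4, 3, 10, 13]
12>8: swap(3,8), hi=7 ⇒ [5, 6, 8, 10, 11, 9, 4, 3, 12, 13]
10>8: swap(3,7), hi=6 ⇒ [5, 6, 8, 3, 11, 9, 4, 10, 12, 13]
3<8: swap(2,3), lo=3 mid=4 ⇒ [5, 6, 3, 8, 11, 9, 4, 10, 12, 13]
11>8: swap(4,6), hi=5 ⇒ [5, 6, 3, 8, 4, 9, 11, 10, 12, 13]
4<8: swap(3,4), lo=4 mid=5 ⇒ [5, 6, 3, 4, 8, 9, 11, 10, 12, 13]
9>8: swap(5,5), hi=4 ⇒ [5, 6, 3, 4, 8, 9, 11, 10, 12, 13]
done. lo=4 hi=4; nums=[5, 6, 3, 4, 8, 9, 11, 10, 12, 13]

[5, 6, 3, 4, 8, 9, 11, 10, 12, 13]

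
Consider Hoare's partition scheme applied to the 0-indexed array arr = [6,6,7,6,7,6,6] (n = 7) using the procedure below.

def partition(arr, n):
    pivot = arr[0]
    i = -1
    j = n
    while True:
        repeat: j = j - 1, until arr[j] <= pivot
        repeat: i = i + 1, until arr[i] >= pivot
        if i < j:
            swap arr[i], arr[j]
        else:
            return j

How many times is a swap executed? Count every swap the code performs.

3

pivot=6
j stops at 6 (6), i stops at 0 (6); swap ⇒ [6,6,7,6,7,6,6]
j stops at 5 (6), i stops at 1 (6); swap ⇒ [6,6,7,6,7,6,6]
j stops at 3 (6), i stops at 2 (7); swap ⇒ [6,6,6,7,7,6,6]
j stops at 2, i stops at 3; i≥j ⇒ return 2. arr=[6,6,6,7,7,6,6]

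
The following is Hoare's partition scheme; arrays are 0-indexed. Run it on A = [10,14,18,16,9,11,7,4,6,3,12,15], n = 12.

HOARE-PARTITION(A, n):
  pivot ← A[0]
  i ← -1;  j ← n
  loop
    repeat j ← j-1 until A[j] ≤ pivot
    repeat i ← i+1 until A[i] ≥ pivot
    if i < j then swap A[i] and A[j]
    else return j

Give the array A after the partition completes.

pivot=10
j stops at 9 (3), i stops at 0 (10); swap ⇒ [3,14,18,16,9,11,7,4,6,10,12,15]
j stops at 8 (6), i stops at 1 (14); swap ⇒ [3,6,18,16,9,11,7,4,14,10,12,15]
j stops at 7 (4), i stops at 2 (18); swap ⇒ [3,6,4,16,9,11,7,18,14,10,12,15]
j stops at 6 (7), i stops at 3 (16); swap ⇒ [3,6,4,7,9,11,16,18,14,10,12,15]
j stops at 4, i stops at 5; i≥j ⇒ return 4. A=[3,6,4,7,9,11,16,18,14,10,12,15]

[3,6,4,7,9,11,16,18,14,10,12,15]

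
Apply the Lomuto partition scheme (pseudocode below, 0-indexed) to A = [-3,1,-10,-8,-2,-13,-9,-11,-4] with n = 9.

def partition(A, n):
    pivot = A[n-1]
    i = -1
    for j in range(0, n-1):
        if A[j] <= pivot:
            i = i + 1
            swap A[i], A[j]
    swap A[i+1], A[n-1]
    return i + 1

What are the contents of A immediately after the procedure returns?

pivot = A[8] = -4; i = -1
j=0: A[0]=-3 > -4 → no swap
j=1: A[1]=1 > -4 → no swap
j=2: A[2]=-10 ≤ -4 → i=0, swap A[0],A[2] → [-10,1,-3,-8,-2,-13,-9,-11,-4]
j=3: A[3]=-8 ≤ -4 → i=1, swap A[1],A[3] → [-10,-8,-3,1,-2,-13,-9,-11,-4]
j=4: A[4]=-2 > -4 → no swap
j=5: A[5]=-13 ≤ -4 → i=2, swap A[2],A[5] → [-10,-8,-13,1,-2,-3,-9,-11,-4]
j=6: A[6]=-9 ≤ -4 → i=3, swap A[3],A[6] → [-10,-8,-13,-9,-2,-3,1,-11,-4]
j=7: A[7]=-11 ≤ -4 → i=4, swap A[4],A[7] → [-10,-8,-13,-9,-11,-3,1,-2,-4]
final swap A[5],A[8] → [-10,-8,-13,-9,-11,-4,1,-2,-3]; return 5

[-10,-8,-13,-9,-11,-4,1,-2,-3]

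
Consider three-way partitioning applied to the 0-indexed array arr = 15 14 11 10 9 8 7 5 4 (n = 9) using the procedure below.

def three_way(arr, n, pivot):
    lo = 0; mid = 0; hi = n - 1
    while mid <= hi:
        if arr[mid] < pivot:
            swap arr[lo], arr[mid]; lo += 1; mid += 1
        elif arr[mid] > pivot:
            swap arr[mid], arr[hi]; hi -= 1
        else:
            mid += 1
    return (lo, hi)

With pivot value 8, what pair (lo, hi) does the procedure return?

pivot = 8; lo=0, mid=0, hi=8
arr[mid]=15>8: swap arr[0],arr[8]; hi=7 → 4 14 11 10 9 8 7 5 15
arr[mid]=4<8: swap arr[0],arr[0]; lo=1,mid=1 → 4 14 11 10 9 8 7 5 15
arr[mid]=14>8: swap arr[1],arr[7]; hi=6 → 4 5 11 10 9 8 7 14 15
arr[mid]=5<8: swap arr[1],arr[1]; lo=2,mid=2 → 4 5 11 10 9 8 7 14 15
arr[mid]=11>8: swap arr[2],arr[6]; hi=5 → 4 5 7 10 9 8 11 14 15
arr[mid]=7<8: swap arr[2],arr[2]; lo=3,mid=3 → 4 5 7 10 9 8 11 14 15
arr[mid]=10>8: swap arr[3],arr[5]; hi=4 → 4 5 7 8 9 10 11 14 15
arr[mid]=8=8: mid=4
arr[mid]=9>8: swap arr[4],arr[4]; hi=3 → 4 5 7 8 9 10 11 14 15
end: lo=3, hi=3; arr = 4 5 7 8 9 10 11 14 15

(3, 3)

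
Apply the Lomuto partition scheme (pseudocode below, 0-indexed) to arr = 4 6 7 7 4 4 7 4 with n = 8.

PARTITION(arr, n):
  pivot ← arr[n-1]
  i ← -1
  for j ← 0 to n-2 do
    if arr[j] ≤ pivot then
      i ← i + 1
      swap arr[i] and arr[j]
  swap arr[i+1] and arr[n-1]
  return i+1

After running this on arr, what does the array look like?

pivot=4, i=-1
j=0: 4≤4, i=0, swap(0,0) ⇒ 4 6 7 7 4 4 7 4
j=1: 6>4, skip
j=2: 7>4, skip
j=3: 7>4, skip
j=4: 4≤4, i=1, swap(1,4) ⇒ 4 4 7 7 6 4 7 4
j=5: 4≤4, i=2, swap(2,5) ⇒ 4 4 4 7 6 7 7 4
j=6: 7>4, skip
swap(3,7) ⇒ 4 4 4 4 6 7 7 7; return 3

4 4 4 4 6 7 7 7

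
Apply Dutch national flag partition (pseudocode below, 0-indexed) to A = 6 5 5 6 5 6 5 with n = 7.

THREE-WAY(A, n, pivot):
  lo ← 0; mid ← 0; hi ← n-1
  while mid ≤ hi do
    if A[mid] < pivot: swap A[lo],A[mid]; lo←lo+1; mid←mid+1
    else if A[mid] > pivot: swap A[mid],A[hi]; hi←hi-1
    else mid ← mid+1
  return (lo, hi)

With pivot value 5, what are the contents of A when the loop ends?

pivot = 5; lo=0, mid=0, hi=6
A[mid]=6>5: swap A[0],A[6]; hi=5 → 5 5 5 6 5 6 6
A[mid]=5=5: mid=1
A[mid]=5=5: mid=2
A[mid]=5=5: mid=3
A[mid]=6>5: swap A[3],A[5]; hi=4 → 5 5 5 6 5 6 6
A[mid]=6>5: swap A[3],A[4]; hi=3 → 5 5 5 5 6 6 6
A[mid]=5=5: mid=4
end: lo=0, hi=3; A = 5 5 5 5 6 6 6

5 5 5 5 6 6 6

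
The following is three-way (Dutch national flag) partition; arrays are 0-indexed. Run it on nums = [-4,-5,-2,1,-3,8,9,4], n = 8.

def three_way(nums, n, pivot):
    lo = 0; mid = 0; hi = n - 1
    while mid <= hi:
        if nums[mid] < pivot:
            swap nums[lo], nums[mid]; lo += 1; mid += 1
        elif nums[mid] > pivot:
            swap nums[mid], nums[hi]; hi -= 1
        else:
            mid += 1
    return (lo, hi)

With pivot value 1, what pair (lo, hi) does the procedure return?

(4, 4)

lo=0 mid=0 hi=7
-4<1: swap(0,0), lo=1 mid=1 ⇒ [-4,-5,-2,1,-3,8,9,4]
-5<1: swap(1,1), lo=2 mid=2 ⇒ [-4,-5,-2,1,-3,8,9,4]
-2<1: swap(2,2), lo=3 mid=3 ⇒ [-4,-5,-2,1,-3,8,9,4]
1=1: mid=4
-3<1: swap(3,4), lo=4 mid=5 ⇒ [-4,-5,-2,-3,1,8,9,4]
8>1: swap(5,7), hi=6 ⇒ [-4,-5,-2,-3,1,4,9,8]
4>1: swap(5,6), hi=5 ⇒ [-4,-5,-2,-3,1,9,4,8]
9>1: swap(5,5), hi=4 ⇒ [-4,-5,-2,-3,1,9,4,8]
done. lo=4 hi=4; nums=[-4,-5,-2,-3,1,9,4,8]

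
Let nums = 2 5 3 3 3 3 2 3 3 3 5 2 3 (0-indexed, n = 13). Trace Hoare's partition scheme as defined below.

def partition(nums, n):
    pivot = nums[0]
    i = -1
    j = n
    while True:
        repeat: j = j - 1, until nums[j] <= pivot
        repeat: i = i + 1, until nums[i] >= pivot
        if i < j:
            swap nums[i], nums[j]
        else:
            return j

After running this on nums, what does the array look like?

pivot=2
j stops at 11 (2), i stops at 0 (2); swap ⇒ 2 5 3 3 3 3 2 3 3 3 5 2 3
j stops at 6 (2), i stops at 1 (5); swap ⇒ 2 2 3 3 3 3 5 3 3 3 5 2 3
j stops at 1, i stops at 2; i≥j ⇒ return 1. nums=2 2 3 3 3 3 5 3 3 3 5 2 3

2 2 3 3 3 3 5 3 3 3 5 2 3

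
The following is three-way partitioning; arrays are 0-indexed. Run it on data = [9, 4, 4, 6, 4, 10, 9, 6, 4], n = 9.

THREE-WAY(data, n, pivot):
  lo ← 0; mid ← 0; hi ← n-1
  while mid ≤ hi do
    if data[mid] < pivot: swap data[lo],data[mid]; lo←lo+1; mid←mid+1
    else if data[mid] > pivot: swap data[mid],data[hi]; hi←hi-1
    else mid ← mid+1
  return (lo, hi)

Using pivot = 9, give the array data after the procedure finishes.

[4, 4, 6, 4, 4, 6, 9, 9, 10]

pivot = 9; lo=0, mid=0, hi=8
data[mid]=9=9: mid=1
data[mid]=4<9: swap data[0],data[1]; lo=1,mid=2 → [4, 9, 4, 6, 4, 10, 9, 6, 4]
data[mid]=4<9: swap data[1],data[2]; lo=2,mid=3 → [4, 4, 9, 6, 4, 10, 9, 6, 4]
data[mid]=6<9: swap data[2],data[3]; lo=3,mid=4 → [4, 4, 6, 9, 4, 10, 9, 6, 4]
data[mid]=4<9: swap data[3],data[4]; lo=4,mid=5 → [4, 4, 6, 4, 9, 10, 9, 6, 4]
data[mid]=10>9: swap data[5],data[8]; hi=7 → [4, 4, 6, 4, 9, 4, 9, 6, 10]
data[mid]=4<9: swap data[4],data[5]; lo=5,mid=6 → [4, 4, 6, 4, 4, 9, 9, 6, 10]
data[mid]=9=9: mid=7
data[mid]=6<9: swap data[5],data[7]; lo=6,mid=8 → [4, 4, 6, 4, 4, 6, 9, 9, 10]
end: lo=6, hi=7; data = [4, 4, 6, 4, 4, 6, 9, 9, 10]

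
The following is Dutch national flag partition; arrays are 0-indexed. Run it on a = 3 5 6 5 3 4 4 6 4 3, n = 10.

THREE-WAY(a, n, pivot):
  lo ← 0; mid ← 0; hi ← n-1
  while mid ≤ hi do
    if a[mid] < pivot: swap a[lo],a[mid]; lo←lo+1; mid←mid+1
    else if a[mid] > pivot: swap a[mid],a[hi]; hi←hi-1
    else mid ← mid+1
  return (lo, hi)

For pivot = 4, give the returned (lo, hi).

(3, 5)

lo=0 mid=0 hi=9
3<4: swap(0,0), lo=1 mid=1 ⇒ 3 5 6 5 3 4 4 6 4 3
5>4: swap(1,9), hi=8 ⇒ 3 3 6 5 3 4 4 6 4 5
3<4: swap(1,1), lo=2 mid=2 ⇒ 3 3 6 5 3 4 4 6 4 5
6>4: swap(2,8), hi=7 ⇒ 3 3 4 5 3 4 4 6 6 5
4=4: mid=3
5>4: swap(3,7), hi=6 ⇒ 3 3 4 6 3 4 4 5 6 5
6>4: swap(3,6), hi=5 ⇒ 3 3 4 4 3 4 6 5 6 5
4=4: mid=4
3<4: swap(2,4), lo=3 mid=5 ⇒ 3 3 3 4 4 4 6 5 6 5
4=4: mid=6
done. lo=3 hi=5; a=3 3 3 4 4 4 6 5 6 5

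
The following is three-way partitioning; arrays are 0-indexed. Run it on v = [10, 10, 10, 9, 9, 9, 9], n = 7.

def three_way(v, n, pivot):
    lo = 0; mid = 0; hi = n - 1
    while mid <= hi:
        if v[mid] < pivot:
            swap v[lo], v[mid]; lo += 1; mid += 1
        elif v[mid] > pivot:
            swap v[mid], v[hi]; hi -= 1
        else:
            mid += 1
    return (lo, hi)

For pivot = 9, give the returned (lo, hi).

(0, 3)

lo=0 mid=0 hi=6
10>9: swap(0,6), hi=5 ⇒ [9, 10, 10, 9, 9, 9, 10]
9=9: mid=1
10>9: swap(1,5), hi=4 ⇒ [9, 9, 10, 9, 9, 10, 10]
9=9: mid=2
10>9: swap(2,4), hi=3 ⇒ [9, 9, 9, 9, 10, 10, 10]
9=9: mid=3
9=9: mid=4
done. lo=0 hi=3; v=[9, 9, 9, 9, 10, 10, 10]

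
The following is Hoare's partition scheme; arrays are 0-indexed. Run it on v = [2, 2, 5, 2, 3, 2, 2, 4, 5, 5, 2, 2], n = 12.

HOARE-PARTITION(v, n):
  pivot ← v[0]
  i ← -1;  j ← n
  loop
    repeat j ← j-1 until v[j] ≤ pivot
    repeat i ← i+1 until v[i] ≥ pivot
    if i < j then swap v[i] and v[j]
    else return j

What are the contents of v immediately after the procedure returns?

[2, 2, 2, 2, 3, 2, 5, 4, 5, 5, 2, 2]

pivot = v[0] = 2; i = -1, j = 12
j→11 (v[11]=2≤2), i→0 (v[0]=2≥2); i<j, swap → [2, 2, 5, 2, 3, 2, 2, 4, 5, 5, 2, 2]
j→10 (v[10]=2≤2), i→1 (v[1]=2≥2); i<j, swap → [2, 2, 5, 2, 3, 2, 2, 4, 5, 5, 2, 2]
j→6 (v[6]=2≤2), i→2 (v[2]=5≥2); i<j, swap → [2, 2, 2, 2, 3, 2, 5, 4, 5, 5, 2, 2]
j→5 (v[5]=2≤2), i→3 (v[3]=2≥2); i<j, swap → [2, 2, 2, 2, 3, 2, 5, 4, 5, 5, 2, 2]
j→3, i→4; i≥j, return j=3. v = [2, 2, 2, 2, 3, 2, 5, 4, 5, 5, 2, 2]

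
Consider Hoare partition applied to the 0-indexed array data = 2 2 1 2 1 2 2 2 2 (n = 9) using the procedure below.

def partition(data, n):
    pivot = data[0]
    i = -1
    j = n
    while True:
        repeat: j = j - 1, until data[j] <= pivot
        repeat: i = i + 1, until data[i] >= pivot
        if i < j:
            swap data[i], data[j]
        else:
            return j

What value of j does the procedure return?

pivot=2
j stops at 8 (2), i stops at 0 (2); swap ⇒ 2 2 1 2 1 2 2 2 2
j stops at 7 (2), i stops at 1 (2); swap ⇒ 2 2 1 2 1 2 2 2 2
j stops at 6 (2), i stops at 3 (2); swap ⇒ 2 2 1 2 1 2 2 2 2
j stops at 5, i stops at 5; i≥j ⇒ return 5. data=2 2 1 2 1 2 2 2 2

5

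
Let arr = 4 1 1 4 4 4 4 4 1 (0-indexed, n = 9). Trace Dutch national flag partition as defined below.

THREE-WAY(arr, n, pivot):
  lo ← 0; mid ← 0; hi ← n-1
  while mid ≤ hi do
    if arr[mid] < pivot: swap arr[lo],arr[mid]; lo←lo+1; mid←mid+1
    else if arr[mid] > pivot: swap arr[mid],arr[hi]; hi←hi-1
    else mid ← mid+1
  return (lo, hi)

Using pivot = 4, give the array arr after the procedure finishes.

pivot = 4; lo=0, mid=0, hi=8
arr[mid]=4=4: mid=1
arr[mid]=1<4: swap arr[0],arr[1]; lo=1,mid=2 → 1 4 1 4 4 4 4 4 1
arr[mid]=1<4: swap arr[1],arr[2]; lo=2,mid=3 → 1 1 4 4 4 4 4 4 1
arr[mid]=4=4: mid=4
arr[mid]=4=4: mid=5
arr[mid]=4=4: mid=6
arr[mid]=4=4: mid=7
arr[mid]=4=4: mid=8
arr[mid]=1<4: swap arr[2],arr[8]; lo=3,mid=9 → 1 1 1 4 4 4 4 4 4
end: lo=3, hi=8; arr = 1 1 1 4 4 4 4 4 4

1 1 1 4 4 4 4 4 4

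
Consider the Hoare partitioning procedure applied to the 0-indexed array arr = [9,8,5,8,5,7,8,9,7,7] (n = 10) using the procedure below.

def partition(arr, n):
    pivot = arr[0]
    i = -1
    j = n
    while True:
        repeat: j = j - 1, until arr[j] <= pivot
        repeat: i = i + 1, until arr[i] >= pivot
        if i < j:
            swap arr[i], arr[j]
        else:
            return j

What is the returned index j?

pivot = arr[0] = 9; i = -1, j = 10
j→9 (arr[9]=7≤9), i→0 (arr[0]=9≥9); i<j, swap → [7,8,5,8,5,7,8,9,7,9]
j→8 (arr[8]=7≤9), i→7 (arr[7]=9≥9); i<j, swap → [7,8,5,8,5,7,8,7,9,9]
j→7, i→8; i≥j, return j=7. arr = [7,8,5,8,5,7,8,7,9,9]

7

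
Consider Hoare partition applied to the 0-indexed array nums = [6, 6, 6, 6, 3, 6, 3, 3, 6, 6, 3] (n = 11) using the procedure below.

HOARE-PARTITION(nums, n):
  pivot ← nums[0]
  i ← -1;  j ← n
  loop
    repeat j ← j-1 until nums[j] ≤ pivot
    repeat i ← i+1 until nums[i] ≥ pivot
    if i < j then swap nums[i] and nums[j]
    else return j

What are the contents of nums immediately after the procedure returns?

pivot = nums[0] = 6; i = -1, j = 11
j→10 (nums[10]=3≤6), i→0 (nums[0]=6≥6); i<j, swap → [3, 6, 6, 6, 3, 6, 3, 3, 6, 6, 6]
j→9 (nums[9]=6≤6), i→1 (nums[1]=6≥6); i<j, swap → [3, 6, 6, 6, 3, 6, 3, 3, 6, 6, 6]
j→8 (nums[8]=6≤6), i→2 (nums[2]=6≥6); i<j, swap → [3, 6, 6, 6, 3, 6, 3, 3, 6, 6, 6]
j→7 (nums[7]=3≤6), i→3 (nums[3]=6≥6); i<j, swap → [3, 6, 6, 3, 3, 6, 3, 6, 6, 6, 6]
j→6 (nums[6]=3≤6), i→5 (nums[5]=6≥6); i<j, swap → [3, 6, 6, 3, 3, 3, 6, 6, 6, 6, 6]
j→5, i→6; i≥j, return j=5. nums = [3, 6, 6, 3, 3, 3, 6, 6, 6, 6, 6]

[3, 6, 6, 3, 3, 3, 6, 6, 6, 6, 6]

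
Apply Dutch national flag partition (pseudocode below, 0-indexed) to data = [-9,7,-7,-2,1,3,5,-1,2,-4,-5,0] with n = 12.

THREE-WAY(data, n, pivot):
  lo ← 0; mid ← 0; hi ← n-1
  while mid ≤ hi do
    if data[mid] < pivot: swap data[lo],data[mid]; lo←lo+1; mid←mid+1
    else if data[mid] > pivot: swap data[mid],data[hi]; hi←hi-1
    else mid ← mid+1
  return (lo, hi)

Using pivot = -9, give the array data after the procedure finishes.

[-9,-7,-2,1,3,5,-1,2,-4,-5,0,7]

pivot = -9; lo=0, mid=0, hi=11
data[mid]=-9=-9: mid=1
data[mid]=7>-9: swap data[1],data[11]; hi=10 → [-9,0,-7,-2,1,3,5,-1,2,-4,-5,7]
data[mid]=0>-9: swap data[1],data[10]; hi=9 → [-9,-5,-7,-2,1,3,5,-1,2,-4,0,7]
data[mid]=-5>-9: swap data[1],data[9]; hi=8 → [-9,-4,-7,-2,1,3,5,-1,2,-5,0,7]
data[mid]=-4>-9: swap data[1],data[8]; hi=7 → [-9,2,-7,-2,1,3,5,-1,-4,-5,0,7]
data[mid]=2>-9: swap data[1],data[7]; hi=6 → [-9,-1,-7,-2,1,3,5,2,-4,-5,0,7]
data[mid]=-1>-9: swap data[1],data[6]; hi=5 → [-9,5,-7,-2,1,3,-1,2,-4,-5,0,7]
data[mid]=5>-9: swap data[1],data[5]; hi=4 → [-9,3,-7,-2,1,5,-1,2,-4,-5,0,7]
data[mid]=3>-9: swap data[1],data[4]; hi=3 → [-9,1,-7,-2,3,5,-1,2,-4,-5,0,7]
data[mid]=1>-9: swap data[1],data[3]; hi=2 → [-9,-2,-7,1,3,5,-1,2,-4,-5,0,7]
data[mid]=-2>-9: swap data[1],data[2]; hi=1 → [-9,-7,-2,1,3,5,-1,2,-4,-5,0,7]
data[mid]=-7>-9: swap data[1],data[1]; hi=0 → [-9,-7,-2,1,3,5,-1,2,-4,-5,0,7]
end: lo=0, hi=0; data = [-9,-7,-2,1,3,5,-1,2,-4,-5,0,7]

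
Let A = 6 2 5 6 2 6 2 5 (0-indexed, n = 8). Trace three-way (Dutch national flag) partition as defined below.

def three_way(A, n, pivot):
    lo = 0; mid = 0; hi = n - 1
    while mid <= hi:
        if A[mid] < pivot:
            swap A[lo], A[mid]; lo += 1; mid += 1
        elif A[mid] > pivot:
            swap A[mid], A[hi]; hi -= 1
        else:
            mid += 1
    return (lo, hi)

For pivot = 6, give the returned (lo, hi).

(5, 7)

lo=0 mid=0 hi=7
6=6: mid=1
2<6: swap(0,1), lo=1 mid=2 ⇒ 2 6 5 6 2 6 2 5
5<6: swap(1,2), lo=2 mid=3 ⇒ 2 5 6 6 2 6 2 5
6=6: mid=4
2<6: swap(2,4), lo=3 mid=5 ⇒ 2 5 2 6 6 6 2 5
6=6: mid=6
2<6: swap(3,6), lo=4 mid=7 ⇒ 2 5 2 2 6 6 6 5
5<6: swap(4,7), lo=5 mid=8 ⇒ 2 5 2 2 5 6 6 6
done. lo=5 hi=7; A=2 5 2 2 5 6 6 6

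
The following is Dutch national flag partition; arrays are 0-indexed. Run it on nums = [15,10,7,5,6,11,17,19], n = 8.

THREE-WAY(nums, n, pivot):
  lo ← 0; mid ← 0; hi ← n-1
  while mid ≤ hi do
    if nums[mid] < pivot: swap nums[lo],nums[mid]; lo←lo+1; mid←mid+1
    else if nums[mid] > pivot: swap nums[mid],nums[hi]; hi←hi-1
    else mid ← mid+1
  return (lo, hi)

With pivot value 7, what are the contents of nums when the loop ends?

lo=0 mid=0 hi=7
15>7: swap(0,7), hi=6 ⇒ [19,10,7,5,6,11,17,15]
19>7: swap(0,6), hi=5 ⇒ [17,10,7,5,6,11,19,15]
17>7: swap(0,5), hi=4 ⇒ [11,10,7,5,6,17,19,15]
11>7: swap(0,4), hi=3 ⇒ [6,10,7,5,11,17,19,15]
6<7: swap(0,0), lo=1 mid=1 ⇒ [6,10,7,5,11,17,19,15]
10>7: swap(1,3), hi=2 ⇒ [6,5,7,10,11,17,19,15]
5<7: swap(1,1), lo=2 mid=2 ⇒ [6,5,7,10,11,17,19,15]
7=7: mid=3
done. lo=2 hi=2; nums=[6,5,7,10,11,17,19,15]

[6,5,7,10,11,17,19,15]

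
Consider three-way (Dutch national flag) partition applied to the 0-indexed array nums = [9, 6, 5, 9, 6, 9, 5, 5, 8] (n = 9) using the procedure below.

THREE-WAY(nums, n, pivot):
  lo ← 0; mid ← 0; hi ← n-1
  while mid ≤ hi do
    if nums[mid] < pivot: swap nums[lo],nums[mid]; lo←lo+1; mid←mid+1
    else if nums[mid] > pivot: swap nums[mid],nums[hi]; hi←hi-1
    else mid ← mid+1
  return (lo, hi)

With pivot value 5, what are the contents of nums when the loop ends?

pivot = 5; lo=0, mid=0, hi=8
nums[mid]=9>5: swap nums[0],nums[8]; hi=7 → [8, 6, 5, 9, 6, 9, 5, 5, 9]
nums[mid]=8>5: swap nums[0],nums[7]; hi=6 → [5, 6, 5, 9, 6, 9, 5, 8, 9]
nums[mid]=5=5: mid=1
nums[mid]=6>5: swap nums[1],nums[6]; hi=5 → [5, 5, 5, 9, 6, 9, 6, 8, 9]
nums[mid]=5=5: mid=2
nums[mid]=5=5: mid=3
nums[mid]=9>5: swap nums[3],nums[5]; hi=4 → [5, 5, 5, 9, 6, 9, 6, 8, 9]
nums[mid]=9>5: swap nums[3],nums[4]; hi=3 → [5, 5, 5, 6, 9, 9, 6, 8, 9]
nums[mid]=6>5: swap nums[3],nums[3]; hi=2 → [5, 5, 5, 6, 9, 9, 6, 8, 9]
end: lo=0, hi=2; nums = [5, 5, 5, 6, 9, 9, 6, 8, 9]

[5, 5, 5, 6, 9, 9, 6, 8, 9]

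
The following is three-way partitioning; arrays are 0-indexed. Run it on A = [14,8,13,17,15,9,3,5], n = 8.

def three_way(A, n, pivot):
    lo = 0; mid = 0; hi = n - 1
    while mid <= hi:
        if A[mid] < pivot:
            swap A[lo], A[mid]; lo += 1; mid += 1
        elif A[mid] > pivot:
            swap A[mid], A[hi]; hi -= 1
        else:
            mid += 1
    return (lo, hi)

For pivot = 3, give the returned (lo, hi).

(0, 0)

pivot = 3; lo=0, mid=0, hi=7
A[mid]=14>3: swap A[0],A[7]; hi=6 → [5,8,13,17,15,9,3,14]
A[mid]=5>3: swap A[0],A[6]; hi=5 → [3,8,13,17,15,9,5,14]
A[mid]=3=3: mid=1
A[mid]=8>3: swap A[1],A[5]; hi=4 → [3,9,13,17,15,8,5,14]
A[mid]=9>3: swap A[1],A[4]; hi=3 → [3,15,13,17,9,8,5,14]
A[mid]=15>3: swap A[1],A[3]; hi=2 → [3,17,13,15,9,8,5,14]
A[mid]=17>3: swap A[1],A[2]; hi=1 → [3,13,17,15,9,8,5,14]
A[mid]=13>3: swap A[1],A[1]; hi=0 → [3,13,17,15,9,8,5,14]
end: lo=0, hi=0; A = [3,13,17,15,9,8,5,14]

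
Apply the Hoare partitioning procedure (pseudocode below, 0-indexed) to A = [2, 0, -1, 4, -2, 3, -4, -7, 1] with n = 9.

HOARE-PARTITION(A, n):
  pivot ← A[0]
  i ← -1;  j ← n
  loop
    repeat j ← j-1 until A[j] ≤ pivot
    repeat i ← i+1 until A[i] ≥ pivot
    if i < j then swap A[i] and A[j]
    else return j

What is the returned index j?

5

pivot = A[0] = 2; i = -1, j = 9
j→8 (A[8]=1≤2), i→0 (A[0]=2≥2); i<j, swap → [1, 0, -1, 4, -2, 3, -4, -7, 2]
j→7 (A[7]=-7≤2), i→3 (A[3]=4≥2); i<j, swap → [1, 0, -1, -7, -2, 3, -4, 4, 2]
j→6 (A[6]=-4≤2), i→5 (A[5]=3≥2); i<j, swap → [1, 0, -1, -7, -2, -4, 3, 4, 2]
j→5, i→6; i≥j, return j=5. A = [1, 0, -1, -7, -2, -4, 3, 4, 2]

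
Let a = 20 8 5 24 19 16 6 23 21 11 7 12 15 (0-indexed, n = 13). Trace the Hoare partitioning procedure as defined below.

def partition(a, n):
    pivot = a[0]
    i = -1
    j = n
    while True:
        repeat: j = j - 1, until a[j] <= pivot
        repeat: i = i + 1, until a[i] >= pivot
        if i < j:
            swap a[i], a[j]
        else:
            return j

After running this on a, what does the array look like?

15 8 5 12 19 16 6 7 11 21 23 24 20

pivot=20
j stops at 12 (15), i stops at 0 (20); swap ⇒ 15 8 5 24 19 16 6 23 21 11 7 12 20
j stops at 11 (12), i stops at 3 (24); swap ⇒ 15 8 5 12 19 16 6 23 21 11 7 24 20
j stops at 10 (7), i stops at 7 (23); swap ⇒ 15 8 5 12 19 16 6 7 21 11 23 24 20
j stops at 9 (11), i stops at 8 (21); swap ⇒ 15 8 5 12 19 16 6 7 11 21 23 24 20
j stops at 8, i stops at 9; i≥j ⇒ return 8. a=15 8 5 12 19 16 6 7 11 21 23 24 20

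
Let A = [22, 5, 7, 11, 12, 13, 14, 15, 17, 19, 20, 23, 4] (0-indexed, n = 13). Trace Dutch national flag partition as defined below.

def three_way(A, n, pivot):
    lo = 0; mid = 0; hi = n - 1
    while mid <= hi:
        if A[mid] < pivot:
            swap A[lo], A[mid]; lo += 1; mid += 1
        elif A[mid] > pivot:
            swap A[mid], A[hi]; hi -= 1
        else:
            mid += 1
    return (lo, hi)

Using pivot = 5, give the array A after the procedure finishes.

[4, 5, 11, 12, 13, 14, 15, 17, 19, 20, 23, 7, 22]

pivot = 5; lo=0, mid=0, hi=12
A[mid]=22>5: swap A[0],A[12]; hi=11 → [4, 5, 7, 11, 12, 13, 14, 15, 17, 19, 20, 23, 22]
A[mid]=4<5: swap A[0],A[0]; lo=1,mid=1 → [4, 5, 7, 11, 12, 13, 14, 15, 17, 19, 20, 23, 22]
A[mid]=5=5: mid=2
A[mid]=7>5: swap A[2],A[11]; hi=10 → [4, 5, 23, 11, 12, 13, 14, 15, 17, 19, 20, 7, 22]
A[mid]=23>5: swap A[2],A[10]; hi=9 → [4, 5, 20, 11, 12, 13, 14, 15, 17, 19, 23, 7, 22]
A[mid]=20>5: swap A[2],A[9]; hi=8 → [4, 5, 19, 11, 12, 13, 14, 15, 17, 20, 23, 7, 22]
A[mid]=19>5: swap A[2],A[8]; hi=7 → [4, 5, 17, 11, 12, 13, 14, 15, 19, 20, 23, 7, 22]
A[mid]=17>5: swap A[2],A[7]; hi=6 → [4, 5, 15, 11, 12, 13, 14, 17, 19, 20, 23, 7, 22]
A[mid]=15>5: swap A[2],A[6]; hi=5 → [4, 5, 14, 11, 12, 13, 15, 17, 19, 20, 23, 7, 22]
A[mid]=14>5: swap A[2],A[5]; hi=4 → [4, 5, 13, 11, 12, 14, 15, 17, 19, 20, 23, 7, 22]
A[mid]=13>5: swap A[2],A[4]; hi=3 → [4, 5, 12, 11, 13, 14, 15, 17, 19, 20, 23, 7, 22]
A[mid]=12>5: swap A[2],A[3]; hi=2 → [4, 5, 11, 12, 13, 14, 15, 17, 19, 20, 23, 7, 22]
A[mid]=11>5: swap A[2],A[2]; hi=1 → [4, 5, 11, 12, 13, 14, 15, 17, 19, 20, 23, 7, 22]
end: lo=1, hi=1; A = [4, 5, 11, 12, 13, 14, 15, 17, 19, 20, 23, 7, 22]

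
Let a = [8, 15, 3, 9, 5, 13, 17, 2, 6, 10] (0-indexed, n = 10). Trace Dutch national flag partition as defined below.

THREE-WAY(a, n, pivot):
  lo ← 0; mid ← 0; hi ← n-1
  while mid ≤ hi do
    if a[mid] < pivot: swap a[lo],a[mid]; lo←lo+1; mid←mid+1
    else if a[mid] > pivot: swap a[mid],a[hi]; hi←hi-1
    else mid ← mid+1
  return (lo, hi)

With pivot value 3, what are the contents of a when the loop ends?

lo=0 mid=0 hi=9
8>3: swap(0,9), hi=8 ⇒ [10, 15, 3, 9, 5, 13, 17, 2, 6, 8]
10>3: swap(0,8), hi=7 ⇒ [6, 15, 3, 9, 5, 13, 17, 2, 10, 8]
6>3: swap(0,7), hi=6 ⇒ [2, 15, 3, 9, 5, 13, 17, 6, 10, 8]
2<3: swap(0,0), lo=1 mid=1 ⇒ [2, 15, 3, 9, 5, 13, 17, 6, 10, 8]
15>3: swap(1,6), hi=5 ⇒ [2, 17, 3, 9, 5, 13, 15, 6, 10, 8]
17>3: swap(1,5), hi=4 ⇒ [2, 13, 3, 9, 5, 17, 15, 6, 10, 8]
13>3: swap(1,4), hi=3 ⇒ [2, 5, 3, 9, 13, 17, 15, 6, 10, 8]
5>3: swap(1,3), hi=2 ⇒ [2, 9, 3, 5, 13, 17, 15, 6, 10, 8]
9>3: swap(1,2), hi=1 ⇒ [2, 3, 9, 5, 13, 17, 15, 6, 10, 8]
3=3: mid=2
done. lo=1 hi=1; a=[2, 3, 9, 5, 13, 17, 15, 6, 10, 8]

[2, 3, 9, 5, 13, 17, 15, 6, 10, 8]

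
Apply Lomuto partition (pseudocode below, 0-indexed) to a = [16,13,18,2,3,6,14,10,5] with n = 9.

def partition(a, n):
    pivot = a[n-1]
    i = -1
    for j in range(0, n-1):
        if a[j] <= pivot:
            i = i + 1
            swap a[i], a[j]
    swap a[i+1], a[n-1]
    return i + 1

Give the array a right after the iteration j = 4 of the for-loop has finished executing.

pivot = a[8] = 5; i = -1
j=0: a[0]=16 > 5 → no swap
j=1: a[1]=13 > 5 → no swap
j=2: a[2]=18 > 5 → no swap
j=3: a[3]=2 ≤ 5 → i=0, swap a[0],a[3] → [2,13,18,16,3,6,14,10,5]
j=4: a[4]=3 ≤ 5 → i=1, swap a[1],a[4] → [2,3,18,16,13,6,14,10,5]
(after j=4) a = [2,3,18,16,13,6,14,10,5]

[2,3,18,16,13,6,14,10,5]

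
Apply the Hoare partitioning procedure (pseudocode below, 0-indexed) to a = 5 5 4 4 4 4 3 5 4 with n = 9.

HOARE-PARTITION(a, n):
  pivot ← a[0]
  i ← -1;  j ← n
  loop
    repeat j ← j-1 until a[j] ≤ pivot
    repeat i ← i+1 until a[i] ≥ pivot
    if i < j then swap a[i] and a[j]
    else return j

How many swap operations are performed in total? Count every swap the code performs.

2

pivot = a[0] = 5; i = -1, j = 9
j→8 (a[8]=4≤5), i→0 (a[0]=5≥5); i<j, swap → 4 5 4 4 4 4 3 5 5
j→7 (a[7]=5≤5), i→1 (a[1]=5≥5); i<j, swap → 4 5 4 4 4 4 3 5 5
j→6, i→7; i≥j, return j=6. a = 4 5 4 4 4 4 3 5 5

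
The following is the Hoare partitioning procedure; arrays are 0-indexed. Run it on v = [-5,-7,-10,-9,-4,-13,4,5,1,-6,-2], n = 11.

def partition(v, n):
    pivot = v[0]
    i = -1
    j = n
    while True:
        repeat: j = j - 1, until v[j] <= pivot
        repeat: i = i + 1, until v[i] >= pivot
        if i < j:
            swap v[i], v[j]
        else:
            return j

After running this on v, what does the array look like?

[-6,-7,-10,-9,-13,-4,4,5,1,-5,-2]

pivot = v[0] = -5; i = -1, j = 11
j→9 (v[9]=-6≤-5), i→0 (v[0]=-5≥-5); i<j, swap → [-6,-7,-10,-9,-4,-13,4,5,1,-5,-2]
j→5 (v[5]=-13≤-5), i→4 (v[4]=-4≥-5); i<j, swap → [-6,-7,-10,-9,-13,-4,4,5,1,-5,-2]
j→4, i→5; i≥j, return j=4. v = [-6,-7,-10,-9,-13,-4,4,5,1,-5,-2]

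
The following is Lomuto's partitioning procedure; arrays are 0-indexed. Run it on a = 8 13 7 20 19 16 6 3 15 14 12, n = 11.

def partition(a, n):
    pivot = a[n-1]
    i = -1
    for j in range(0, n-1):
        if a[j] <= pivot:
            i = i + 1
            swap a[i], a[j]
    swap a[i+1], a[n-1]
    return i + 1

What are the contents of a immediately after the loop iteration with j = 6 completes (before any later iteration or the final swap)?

pivot=12, i=-1
j=0: 8≤12, i=0, swap(0,0) ⇒ 8 13 7 20 19 16 6 3 15 14 12
j=1: 13>12, skip
j=2: 7≤12, i=1, swap(1,2) ⇒ 8 7 13 20 19 16 6 3 15 14 12
j=3: 20>12, skip
j=4: 19>12, skip
j=5: 16>12, skip
j=6: 6≤12, i=2, swap(2,6) ⇒ 8 7 6 20 19 16 13 3 15 14 12
(after j=6) a = 8 7 6 20 19 16 13 3 15 14 12

8 7 6 20 19 16 13 3 15 14 12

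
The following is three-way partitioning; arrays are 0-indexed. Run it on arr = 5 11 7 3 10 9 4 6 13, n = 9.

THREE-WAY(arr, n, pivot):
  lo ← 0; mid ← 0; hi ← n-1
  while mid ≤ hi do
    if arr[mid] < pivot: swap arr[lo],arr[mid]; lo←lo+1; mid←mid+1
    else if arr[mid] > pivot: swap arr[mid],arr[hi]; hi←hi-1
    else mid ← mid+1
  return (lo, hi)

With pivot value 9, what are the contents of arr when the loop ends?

lo=0 mid=0 hi=8
5<9: swap(0,0), lo=1 mid=1 ⇒ 5 11 7 3 10 9 4 6 13
11>9: swap(1,8), hi=7 ⇒ 5 13 7 3 10 9 4 6 11
13>9: swap(1,7), hi=6 ⇒ 5 6 7 3 10 9 4 13 11
6<9: swap(1,1), lo=2 mid=2 ⇒ 5 6 7 3 10 9 4 13 11
7<9: swap(2,2), lo=3 mid=3 ⇒ 5 6 7 3 10 9 4 13 11
3<9: swap(3,3), lo=4 mid=4 ⇒ 5 6 7 3 10 9 4 13 11
10>9: swap(4,6), hi=5 ⇒ 5 6 7 3 4 9 10 13 11
4<9: swap(4,4), lo=5 mid=5 ⇒ 5 6 7 3 4 9 10 13 11
9=9: mid=6
done. lo=5 hi=5; arr=5 6 7 3 4 9 10 13 11

5 6 7 3 4 9 10 13 11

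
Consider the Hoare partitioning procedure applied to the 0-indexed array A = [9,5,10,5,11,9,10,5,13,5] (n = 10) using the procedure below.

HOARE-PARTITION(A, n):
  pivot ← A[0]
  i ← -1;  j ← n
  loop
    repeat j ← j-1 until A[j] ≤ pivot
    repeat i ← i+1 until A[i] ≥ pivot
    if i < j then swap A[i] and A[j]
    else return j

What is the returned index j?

pivot=9
j stops at 9 (5), i stops at 0 (9); swap ⇒ [5,5,10,5,11,9,10,5,13,9]
j stops at 7 (5), i stops at 2 (10); swap ⇒ [5,5,5,5,11,9,10,10,13,9]
j stops at 5 (9), i stops at 4 (11); swap ⇒ [5,5,5,5,9,11,10,10,13,9]
j stops at 4, i stops at 5; i≥j ⇒ return 4. A=[5,5,5,5,9,11,10,10,13,9]

4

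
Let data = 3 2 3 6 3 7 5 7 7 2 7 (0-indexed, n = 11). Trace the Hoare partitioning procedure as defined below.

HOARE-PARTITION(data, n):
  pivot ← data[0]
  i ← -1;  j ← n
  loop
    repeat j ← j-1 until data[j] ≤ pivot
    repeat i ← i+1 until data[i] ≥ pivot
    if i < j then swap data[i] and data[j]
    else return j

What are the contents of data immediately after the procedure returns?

pivot=3
j stops at 9 (2), i stops at 0 (3); swap ⇒ 2 2 3 6 3 7 5 7 7 3 7
j stops at 4 (3), i stops at 2 (3); swap ⇒ 2 2 3 6 3 7 5 7 7 3 7
j stops at 2, i stops at 3; i≥j ⇒ return 2. data=2 2 3 6 3 7 5 7 7 3 7

2 2 3 6 3 7 5 7 7 3 7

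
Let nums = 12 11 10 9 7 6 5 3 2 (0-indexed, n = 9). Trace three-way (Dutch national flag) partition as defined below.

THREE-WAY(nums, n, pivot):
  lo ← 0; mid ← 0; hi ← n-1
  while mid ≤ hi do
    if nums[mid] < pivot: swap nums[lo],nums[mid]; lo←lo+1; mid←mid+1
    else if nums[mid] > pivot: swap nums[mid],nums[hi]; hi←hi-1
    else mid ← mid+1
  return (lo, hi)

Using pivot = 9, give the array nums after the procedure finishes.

2 3 5 7 6 9 10 11 12

lo=0 mid=0 hi=8
12>9: swap(0,8), hi=7 ⇒ 2 11 10 9 7 6 5 3 12
2<9: swap(0,0), lo=1 mid=1 ⇒ 2 11 10 9 7 6 5 3 12
11>9: swap(1,7), hi=6 ⇒ 2 3 10 9 7 6 5 11 12
3<9: swap(1,1), lo=2 mid=2 ⇒ 2 3 10 9 7 6 5 11 12
10>9: swap(2,6), hi=5 ⇒ 2 3 5 9 7 6 10 11 12
5<9: swap(2,2), lo=3 mid=3 ⇒ 2 3 5 9 7 6 10 11 12
9=9: mid=4
7<9: swap(3,4), lo=4 mid=5 ⇒ 2 3 5 7 9 6 10 11 12
6<9: swap(4,5), lo=5 mid=6 ⇒ 2 3 5 7 6 9 10 11 12
done. lo=5 hi=5; nums=2 3 5 7 6 9 10 11 12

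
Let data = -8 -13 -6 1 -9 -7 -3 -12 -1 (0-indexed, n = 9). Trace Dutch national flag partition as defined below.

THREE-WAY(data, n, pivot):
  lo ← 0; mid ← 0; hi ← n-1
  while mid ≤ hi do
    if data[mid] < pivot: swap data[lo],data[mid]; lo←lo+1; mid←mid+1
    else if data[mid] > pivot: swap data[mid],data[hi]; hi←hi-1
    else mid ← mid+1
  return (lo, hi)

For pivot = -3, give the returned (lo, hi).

lo=0 mid=0 hi=8
-8<-3: swap(0,0), lo=1 mid=1 ⇒ -8 -13 -6 1 -9 -7 -3 -12 -1
-13<-3: swap(1,1), lo=2 mid=2 ⇒ -8 -13 -6 1 -9 -7 -3 -12 -1
-6<-3: swap(2,2), lo=3 mid=3 ⇒ -8 -13 -6 1 -9 -7 -3 -12 -1
1>-3: swap(3,8), hi=7 ⇒ -8 -13 -6 -1 -9 -7 -3 -12 1
-1>-3: swap(3,7), hi=6 ⇒ -8 -13 -6 -12 -9 -7 -3 -1 1
-12<-3: swap(3,3), lo=4 mid=4 ⇒ -8 -13 -6 -12 -9 -7 -3 -1 1
-9<-3: swap(4,4), lo=5 mid=5 ⇒ -8 -13 -6 -12 -9 -7 -3 -1 1
-7<-3: swap(5,5), lo=6 mid=6 ⇒ -8 -13 -6 -12 -9 -7 -3 -1 1
-3=-3: mid=7
done. lo=6 hi=6; data=-8 -13 -6 -12 -9 -7 -3 -1 1

(6, 6)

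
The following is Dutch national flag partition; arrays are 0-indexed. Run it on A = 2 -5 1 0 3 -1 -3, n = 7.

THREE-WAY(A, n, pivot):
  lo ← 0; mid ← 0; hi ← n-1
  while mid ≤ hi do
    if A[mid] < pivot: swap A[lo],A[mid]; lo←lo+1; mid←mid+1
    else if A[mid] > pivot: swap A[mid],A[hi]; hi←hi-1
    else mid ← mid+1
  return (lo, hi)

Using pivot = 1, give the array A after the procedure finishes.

lo=0 mid=0 hi=6
2>1: swap(0,6), hi=5 ⇒ -3 -5 1 0 3 -1 2
-3<1: swap(0,0), lo=1 mid=1 ⇒ -3 -5 1 0 3 -1 2
-5<1: swap(1,1), lo=2 mid=2 ⇒ -3 -5 1 0 3 -1 2
1=1: mid=3
0<1: swap(2,3), lo=3 mid=4 ⇒ -3 -5 0 1 3 -1 2
3>1: swap(4,5), hi=4 ⇒ -3 -5 0 1 -1 3 2
-1<1: swap(3,4), lo=4 mid=5 ⇒ -3 -5 0 -1 1 3 2
done. lo=4 hi=4; A=-3 -5 0 -1 1 3 2

-3 -5 0 -1 1 3 2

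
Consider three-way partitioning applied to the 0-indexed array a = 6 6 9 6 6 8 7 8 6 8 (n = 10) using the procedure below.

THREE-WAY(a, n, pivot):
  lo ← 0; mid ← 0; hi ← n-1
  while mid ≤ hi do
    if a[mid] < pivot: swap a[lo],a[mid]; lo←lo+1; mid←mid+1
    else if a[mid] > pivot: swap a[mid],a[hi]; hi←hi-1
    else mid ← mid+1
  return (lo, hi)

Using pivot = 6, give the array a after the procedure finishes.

6 6 6 6 6 7 8 8 8 9

pivot = 6; lo=0, mid=0, hi=9
a[mid]=6=6: mid=1
a[mid]=6=6: mid=2
a[mid]=9>6: swap a[2],a[9]; hi=8 → 6 6 8 6 6 8 7 8 6 9
a[mid]=8>6: swap a[2],a[8]; hi=7 → 6 6 6 6 6 8 7 8 8 9
a[mid]=6=6: mid=3
a[mid]=6=6: mid=4
a[mid]=6=6: mid=5
a[mid]=8>6: swap a[5],a[7]; hi=6 → 6 6 6 6 6 8 7 8 8 9
a[mid]=8>6: swap a[5],a[6]; hi=5 → 6 6 6 6 6 7 8 8 8 9
a[mid]=7>6: swap a[5],a[5]; hi=4 → 6 6 6 6 6 7 8 8 8 9
end: lo=0, hi=4; a = 6 6 6 6 6 7 8 8 8 9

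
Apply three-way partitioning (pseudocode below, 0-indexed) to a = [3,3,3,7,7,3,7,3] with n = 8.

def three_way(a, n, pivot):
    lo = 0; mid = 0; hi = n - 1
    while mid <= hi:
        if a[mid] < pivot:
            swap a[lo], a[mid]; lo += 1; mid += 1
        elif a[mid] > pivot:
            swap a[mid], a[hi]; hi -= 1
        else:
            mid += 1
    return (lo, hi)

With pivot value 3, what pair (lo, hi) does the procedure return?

(0, 4)

pivot = 3; lo=0, mid=0, hi=7
a[mid]=3=3: mid=1
a[mid]=3=3: mid=2
a[mid]=3=3: mid=3
a[mid]=7>3: swap a[3],a[7]; hi=6 → [3,3,3,3,7,3,7,7]
a[mid]=3=3: mid=4
a[mid]=7>3: swap a[4],a[6]; hi=5 → [3,3,3,3,7,3,7,7]
a[mid]=7>3: swap a[4],a[5]; hi=4 → [3,3,3,3,3,7,7,7]
a[mid]=3=3: mid=5
end: lo=0, hi=4; a = [3,3,3,3,3,7,7,7]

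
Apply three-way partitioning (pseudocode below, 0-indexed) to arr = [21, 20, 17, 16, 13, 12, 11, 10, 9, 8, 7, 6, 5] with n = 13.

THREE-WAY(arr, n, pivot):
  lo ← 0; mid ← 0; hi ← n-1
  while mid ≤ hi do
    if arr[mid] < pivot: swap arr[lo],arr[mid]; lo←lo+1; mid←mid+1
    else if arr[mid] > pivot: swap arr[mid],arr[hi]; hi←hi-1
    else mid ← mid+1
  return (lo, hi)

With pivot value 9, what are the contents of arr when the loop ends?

[5, 6, 7, 8, 9, 11, 10, 12, 13, 16, 17, 20, 21]

pivot = 9; lo=0, mid=0, hi=12
arr[mid]=21>9: swap arr[0],arr[12]; hi=11 → [5, 20, 17, 16, 13, 12, 11, 10, 9, 8, 7, 6, 21]
arr[mid]=5<9: swap arr[0],arr[0]; lo=1,mid=1 → [5, 20, 17, 16, 13, 12, 11, 10, 9, 8, 7, 6, 21]
arr[mid]=20>9: swap arr[1],arr[11]; hi=10 → [5, 6, 17, 16, 13, 12, 11, 10, 9, 8, 7, 20, 21]
arr[mid]=6<9: swap arr[1],arr[1]; lo=2,mid=2 → [5, 6, 17, 16, 13, 12, 11, 10, 9, 8, 7, 20, 21]
arr[mid]=17>9: swap arr[2],arr[10]; hi=9 → [5, 6, 7, 16, 13, 12, 11, 10, 9, 8, 17, 20, 21]
arr[mid]=7<9: swap arr[2],arr[2]; lo=3,mid=3 → [5, 6, 7, 16, 13, 12, 11, 10, 9, 8, 17, 20, 21]
arr[mid]=16>9: swap arr[3],arr[9]; hi=8 → [5, 6, 7, 8, 13, 12, 11, 10, 9, 16, 17, 20, 21]
arr[mid]=8<9: swap arr[3],arr[3]; lo=4,mid=4 → [5, 6, 7, 8, 13, 12, 11, 10, 9, 16, 17, 20, 21]
arr[mid]=13>9: swap arr[4],arr[8]; hi=7 → [5, 6, 7, 8, 9, 12, 11, 10, 13, 16, 17, 20, 21]
arr[mid]=9=9: mid=5
arr[mid]=12>9: swap arr[5],arr[7]; hi=6 → [5, 6, 7, 8, 9, 10, 11, 12, 13, 16, 17, 20, 21]
arr[mid]=10>9: swap arr[5],arr[6]; hi=5 → [5, 6, 7, 8, 9, 11, 10, 12, 13, 16, 17, 20, 21]
arr[mid]=11>9: swap arr[5],arr[5]; hi=4 → [5, 6, 7, 8, 9, 11, 10, 12, 13, 16, 17, 20, 21]
end: lo=4, hi=4; arr = [5, 6, 7, 8, 9, 11, 10, 12, 13, 16, 17, 20, 21]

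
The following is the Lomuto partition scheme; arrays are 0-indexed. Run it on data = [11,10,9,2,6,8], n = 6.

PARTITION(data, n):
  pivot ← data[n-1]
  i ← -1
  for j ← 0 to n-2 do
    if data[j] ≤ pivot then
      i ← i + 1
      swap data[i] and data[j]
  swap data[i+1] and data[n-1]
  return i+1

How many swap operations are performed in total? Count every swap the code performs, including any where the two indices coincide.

pivot = data[5] = 8; i = -1
j=0: data[0]=11 > 8 → no swap
j=1: data[1]=10 > 8 → no swap
j=2: data[2]=9 > 8 → no swap
j=3: data[3]=2 ≤ 8 → i=0, swap data[0],data[3] → [2,10,9,11,6,8]
j=4: data[4]=6 ≤ 8 → i=1, swap data[1],data[4] → [2,6,9,11,10,8]
final swap data[2],data[5] → [2,6,8,11,10,9]; return 2

3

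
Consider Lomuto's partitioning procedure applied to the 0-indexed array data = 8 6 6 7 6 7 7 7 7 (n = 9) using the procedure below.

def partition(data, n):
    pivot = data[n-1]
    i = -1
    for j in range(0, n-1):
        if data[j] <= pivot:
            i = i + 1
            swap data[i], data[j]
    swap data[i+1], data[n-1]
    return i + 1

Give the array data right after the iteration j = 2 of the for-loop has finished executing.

6 6 8 7 6 7 7 7 7

pivot = data[8] = 7; i = -1
j=0: data[0]=8 > 7 → no swap
j=1: data[1]=6 ≤ 7 → i=0, swap data[0],data[1] → 6 8 6 7 6 7 7 7 7
j=2: data[2]=6 ≤ 7 → i=1, swap data[1],data[2] → 6 6 8 7 6 7 7 7 7
(after j=2) data = 6 6 8 7 6 7 7 7 7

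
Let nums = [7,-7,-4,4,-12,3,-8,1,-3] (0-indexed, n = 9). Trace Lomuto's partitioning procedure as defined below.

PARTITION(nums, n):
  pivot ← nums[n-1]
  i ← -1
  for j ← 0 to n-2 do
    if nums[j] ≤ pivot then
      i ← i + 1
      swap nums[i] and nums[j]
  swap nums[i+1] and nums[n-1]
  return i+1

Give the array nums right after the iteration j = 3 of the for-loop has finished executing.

[-7,-4,7,4,-12,3,-8,1,-3]

pivot=-3, i=-1
j=0: 7>-3, skip
j=1: -7≤-3, i=0, swap(0,1) ⇒ [-7,7,-4,4,-12,3,-8,1,-3]
j=2: -4≤-3, i=1, swap(1,2) ⇒ [-7,-4,7,4,-12,3,-8,1,-3]
j=3: 4>-3, skip
(after j=3) nums = [-7,-4,7,4,-12,3,-8,1,-3]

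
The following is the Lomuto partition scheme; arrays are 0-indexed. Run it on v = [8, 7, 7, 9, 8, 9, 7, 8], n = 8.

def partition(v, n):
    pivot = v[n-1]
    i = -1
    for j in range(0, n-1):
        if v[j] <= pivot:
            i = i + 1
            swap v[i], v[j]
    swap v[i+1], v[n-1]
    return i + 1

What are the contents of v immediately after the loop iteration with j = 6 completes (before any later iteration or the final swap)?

[8, 7, 7, 8, 7, 9, 9, 8]

pivot=8, i=-1
j=0: 8≤8, i=0, swap(0,0) ⇒ [8, 7, 7, 9, 8, 9, 7, 8]
j=1: 7≤8, i=1, swap(1,1) ⇒ [8, 7, 7, 9, 8, 9, 7, 8]
j=2: 7≤8, i=2, swap(2,2) ⇒ [8, 7, 7, 9, 8, 9, 7, 8]
j=3: 9>8, skip
j=4: 8≤8, i=3, swap(3,4) ⇒ [8, 7, 7, 8, 9, 9, 7, 8]
j=5: 9>8, skip
j=6: 7≤8, i=4, swap(4,6) ⇒ [8, 7, 7, 8, 7, 9, 9, 8]
(after j=6) v = [8, 7, 7, 8, 7, 9, 9, 8]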